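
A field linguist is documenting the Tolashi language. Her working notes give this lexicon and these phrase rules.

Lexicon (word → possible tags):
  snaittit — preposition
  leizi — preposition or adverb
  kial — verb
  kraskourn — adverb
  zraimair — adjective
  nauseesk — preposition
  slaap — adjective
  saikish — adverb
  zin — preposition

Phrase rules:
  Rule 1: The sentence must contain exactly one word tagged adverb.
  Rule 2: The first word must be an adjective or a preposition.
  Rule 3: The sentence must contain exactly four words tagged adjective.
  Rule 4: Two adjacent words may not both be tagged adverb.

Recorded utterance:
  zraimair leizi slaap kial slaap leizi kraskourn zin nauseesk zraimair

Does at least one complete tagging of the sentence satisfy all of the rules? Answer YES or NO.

Candidates per position — 1:zraimair {adjective}; 2:leizi {preposition,adverb}; 3:slaap {adjective}; 4:kial {verb}; 5:slaap {adjective}; 6:leizi {preposition,adverb}; 7:kraskourn {adverb}; 8:zin {preposition}; 9:nauseesk {preposition}; 10:zraimair {adjective}.
One satisfying assignment: adjective preposition adjective verb adjective preposition adverb preposition preposition adjective.
Rule-by-rule: rule 1 holds; rule 2 holds; rule 3 holds; rule 4 holds.

YES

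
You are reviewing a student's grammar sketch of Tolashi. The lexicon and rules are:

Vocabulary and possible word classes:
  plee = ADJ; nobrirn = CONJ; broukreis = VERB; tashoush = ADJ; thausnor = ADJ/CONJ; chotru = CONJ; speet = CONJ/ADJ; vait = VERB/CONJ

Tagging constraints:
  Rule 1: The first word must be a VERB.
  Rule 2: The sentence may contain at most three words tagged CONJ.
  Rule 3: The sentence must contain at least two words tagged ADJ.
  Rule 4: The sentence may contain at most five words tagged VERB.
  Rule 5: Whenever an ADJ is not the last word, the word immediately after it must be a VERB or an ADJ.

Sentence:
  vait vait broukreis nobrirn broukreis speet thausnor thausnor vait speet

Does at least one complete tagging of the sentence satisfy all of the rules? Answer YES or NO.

YES

Candidates per position — 1:vait {VERB,CONJ}; 2:vait {VERB,CONJ}; 3:broukreis {VERB}; 4:nobrirn {CONJ}; 5:broukreis {VERB}; 6:speet {CONJ,ADJ}; 7:thausnor {ADJ,CONJ}; 8:thausnor {ADJ,CONJ}; 9:vait {VERB,CONJ}; 10:speet {CONJ,ADJ}.
One satisfying assignment: VERB VERB VERB CONJ VERB CONJ ADJ ADJ VERB CONJ.
Rule-by-rule: rule 1 satisfied; rule 2 satisfied; rule 3 satisfied; rule 4 satisfied; rule 5 satisfied.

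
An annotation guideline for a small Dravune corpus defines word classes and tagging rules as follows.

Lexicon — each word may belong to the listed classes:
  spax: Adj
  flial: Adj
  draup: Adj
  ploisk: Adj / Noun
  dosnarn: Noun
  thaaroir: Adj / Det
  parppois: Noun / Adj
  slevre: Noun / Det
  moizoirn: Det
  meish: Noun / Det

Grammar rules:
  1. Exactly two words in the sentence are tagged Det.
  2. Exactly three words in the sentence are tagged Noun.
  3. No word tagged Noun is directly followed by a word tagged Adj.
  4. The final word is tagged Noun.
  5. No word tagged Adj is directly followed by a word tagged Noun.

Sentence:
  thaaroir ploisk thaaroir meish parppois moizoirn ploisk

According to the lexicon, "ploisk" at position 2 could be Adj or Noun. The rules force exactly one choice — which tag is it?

Candidates per position — 1:thaaroir {Adj,Det}; 2:ploisk {Adj,Noun}; 3:thaaroir {Adj,Det}; 4:meish {Noun,Det}; 5:parppois {Noun,Adj}; 6:moizoirn {Det}; 7:ploisk {Adj,Noun}.
Position 7: Adj is ruled out by rule 4; that leaves Noun.
Position 2: the remaining choice is settled jointly with positions 1, 3, 4, 5 — only Adj at position 2 is part of a tagging that satisfies every rule.
So the tagging must be: Adj Adj Det Noun Noun Det Noun.
Check: rule 1 ✓; rule 2 ✓; rule 3 ✓; rule 4 ✓; rule 5 ✓.

Adj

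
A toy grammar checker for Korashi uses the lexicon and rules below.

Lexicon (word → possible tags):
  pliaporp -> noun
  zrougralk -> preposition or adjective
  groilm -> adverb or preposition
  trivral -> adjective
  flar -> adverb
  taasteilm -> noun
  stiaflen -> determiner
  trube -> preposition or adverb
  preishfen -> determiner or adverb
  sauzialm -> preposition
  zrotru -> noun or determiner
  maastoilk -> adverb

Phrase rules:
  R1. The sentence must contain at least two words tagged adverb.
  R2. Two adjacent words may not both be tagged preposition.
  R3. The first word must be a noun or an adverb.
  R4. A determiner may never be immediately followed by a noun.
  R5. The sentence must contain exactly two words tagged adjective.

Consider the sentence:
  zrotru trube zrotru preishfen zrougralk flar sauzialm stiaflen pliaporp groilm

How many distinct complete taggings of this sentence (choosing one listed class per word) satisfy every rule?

0

Candidates per position — 1:zrotru {noun,determiner}; 2:trube {preposition,adverb}; 3:zrotru {noun,determiner}; 4:preishfen {determiner,adverb}; 5:zrougralk {preposition,adjective}; 6:flar {adverb}; 7:sauzialm {preposition}; 8:stiaflen {determiner}; 9:pliaporp {noun}; 10:groilm {adverb,preposition}.
There are 64 candidate sequences in total.
Rule 4 cannot be satisfied by any choice of tags from the lexicon.
So there is no consistent tagging.
Count = 0.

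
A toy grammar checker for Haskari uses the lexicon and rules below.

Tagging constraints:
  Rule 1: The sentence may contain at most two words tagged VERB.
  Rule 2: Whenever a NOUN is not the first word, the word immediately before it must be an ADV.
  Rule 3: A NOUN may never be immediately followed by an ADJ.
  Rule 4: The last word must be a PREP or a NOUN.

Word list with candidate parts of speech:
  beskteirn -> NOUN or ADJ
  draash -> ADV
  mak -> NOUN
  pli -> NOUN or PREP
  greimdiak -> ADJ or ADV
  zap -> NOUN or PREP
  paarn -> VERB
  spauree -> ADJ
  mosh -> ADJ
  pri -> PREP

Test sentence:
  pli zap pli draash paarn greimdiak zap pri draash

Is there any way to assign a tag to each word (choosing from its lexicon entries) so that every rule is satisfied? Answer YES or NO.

Candidates per position — 1:pli {NOUN,PREP}; 2:zap {NOUN,PREP}; 3:pli {NOUN,PREP}; 4:draash {ADV}; 5:paarn {VERB}; 6:greimdiak {ADJ,ADV}; 7:zap {NOUN,PREP}; 8:pri {PREP}; 9:draash {ADV}.
Rule 4 cannot be satisfied by any choice of tags from the lexicon.
So there is no consistent tagging.

NO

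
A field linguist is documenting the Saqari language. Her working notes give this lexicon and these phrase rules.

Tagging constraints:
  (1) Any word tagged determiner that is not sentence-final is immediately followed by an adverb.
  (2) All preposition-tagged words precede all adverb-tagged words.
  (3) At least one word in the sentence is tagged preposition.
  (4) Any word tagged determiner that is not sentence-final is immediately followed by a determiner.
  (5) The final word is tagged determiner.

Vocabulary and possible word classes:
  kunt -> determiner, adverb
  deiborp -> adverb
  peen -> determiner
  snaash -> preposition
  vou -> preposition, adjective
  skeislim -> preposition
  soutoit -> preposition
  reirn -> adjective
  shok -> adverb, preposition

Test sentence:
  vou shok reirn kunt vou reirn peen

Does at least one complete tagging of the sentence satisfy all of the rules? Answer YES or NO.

YES

Candidates per position — 1:vou {preposition,adjective}; 2:shok {adverb,preposition}; 3:reirn {adjective}; 4:kunt {determiner,adverb}; 5:vou {preposition,adjective}; 6:reirn {adjective}; 7:peen {determiner}.
One satisfying assignment: preposition preposition adjective adverb adjective adjective determiner.
Verifying each rule — rule 1 ok; rule 2 ok; rule 3 ok; rule 4 ok; rule 5 ok.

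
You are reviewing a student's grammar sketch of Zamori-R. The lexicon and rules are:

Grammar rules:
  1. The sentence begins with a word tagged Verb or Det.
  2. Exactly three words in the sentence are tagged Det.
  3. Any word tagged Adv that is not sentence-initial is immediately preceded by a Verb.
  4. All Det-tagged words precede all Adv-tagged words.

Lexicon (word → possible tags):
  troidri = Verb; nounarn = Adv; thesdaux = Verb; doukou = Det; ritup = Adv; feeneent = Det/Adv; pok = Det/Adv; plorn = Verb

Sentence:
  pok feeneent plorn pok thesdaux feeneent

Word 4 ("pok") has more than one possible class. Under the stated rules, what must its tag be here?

Candidates per position — 1:pok {Det,Adv}; 2:feeneent {Det,Adv}; 3:plorn {Verb}; 4:pok {Det,Adv}; 5:thesdaux {Verb}; 6:feeneent {Det,Adv}.
Word 1 cannot be Adv — rule 1 would then fail for every completion. It is Det.
Word 2 cannot be Adv — rule 3 would then fail for every completion. It is Det.
Position 4: the remaining choice is settled jointly with positions 6 — only Det at position 4 is part of a tagging that satisfies every rule.
That leaves exactly one tagging: Det Det Verb Det Verb Adv.
Checking: rule 1 ✓; rule 2 ✓; rule 3 ✓; rule 4 ✓.

Det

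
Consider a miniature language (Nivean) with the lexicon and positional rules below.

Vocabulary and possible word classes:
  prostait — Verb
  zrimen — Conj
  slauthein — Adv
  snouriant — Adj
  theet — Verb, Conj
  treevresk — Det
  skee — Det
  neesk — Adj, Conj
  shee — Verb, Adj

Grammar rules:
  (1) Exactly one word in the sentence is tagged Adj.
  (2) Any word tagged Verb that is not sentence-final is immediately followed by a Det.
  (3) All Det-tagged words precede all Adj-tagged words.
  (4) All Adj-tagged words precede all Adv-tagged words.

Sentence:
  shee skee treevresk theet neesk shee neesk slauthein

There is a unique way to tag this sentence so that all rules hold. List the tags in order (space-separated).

Verb Det Det Conj Conj Adj Conj Adv

Candidates per position — 1:shee {Verb,Adj}; 2:skee {Det}; 3:treevresk {Det}; 4:theet {Verb,Conj}; 5:neesk {Adj,Conj}; 6:shee {Verb,Adj}; 7:neesk {Adj,Conj}; 8:slauthein {Adv}.
Position 1: tagging it Adj would leave rule 3 unsatisfiable, so it must be Verb.
Position 4: tagging it Verb would leave rule 2 unsatisfiable, so it must be Conj.
Position 6: tagging it Verb would leave rule 2 unsatisfiable, so it must be Adj.
Position 7: tagging it Adj would leave rule 1 unsatisfiable, so it must be Conj.
Position 5: tagging it Adj would leave rule 1 unsatisfiable, so it must be Conj.
That leaves exactly one tagging: Verb Det Det Conj Conj Adj Conj Adv.
Check: rule 1 ok; rule 2 ok; rule 3 ok; rule 4 ok.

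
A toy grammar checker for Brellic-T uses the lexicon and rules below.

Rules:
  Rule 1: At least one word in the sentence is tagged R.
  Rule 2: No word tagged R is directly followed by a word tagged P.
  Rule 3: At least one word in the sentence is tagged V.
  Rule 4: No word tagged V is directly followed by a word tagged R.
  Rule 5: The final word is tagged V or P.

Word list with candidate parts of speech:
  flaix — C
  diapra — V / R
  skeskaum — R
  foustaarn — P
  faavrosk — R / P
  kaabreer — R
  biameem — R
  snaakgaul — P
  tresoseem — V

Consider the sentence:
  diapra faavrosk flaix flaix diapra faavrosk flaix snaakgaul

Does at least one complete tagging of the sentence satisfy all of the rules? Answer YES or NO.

Candidates per position — 1:diapra {V,R}; 2:faavrosk {R,P}; 3:flaix {C}; 4:flaix {C}; 5:diapra {V,R}; 6:faavrosk {R,P}; 7:flaix {C}; 8:snaakgaul {P}.
One satisfying assignment: R R C C V P C P.
Verifying each rule — rule 1 ok; rule 2 ok; rule 3 ok; rule 4 ok; rule 5 ok.

YES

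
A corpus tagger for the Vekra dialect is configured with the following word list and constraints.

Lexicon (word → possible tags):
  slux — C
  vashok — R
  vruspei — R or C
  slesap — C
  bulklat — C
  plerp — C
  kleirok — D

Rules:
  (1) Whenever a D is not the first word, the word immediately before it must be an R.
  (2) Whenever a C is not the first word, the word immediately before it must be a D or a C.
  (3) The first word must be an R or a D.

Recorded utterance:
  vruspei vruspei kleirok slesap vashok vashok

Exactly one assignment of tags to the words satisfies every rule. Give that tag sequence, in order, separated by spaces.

R R D C R R

Candidates per position — 1:vruspei {R,C}; 2:vruspei {R,C}; 3:kleirok {D}; 4:slesap {C}; 5:vashok {R}; 6:vashok {R}.
Position 1: tagging it C would leave rule 3 unsatisfiable, so it must be R.
Position 2: tagging it C would leave rule 1 unsatisfiable, so it must be R.
That leaves exactly one tagging: R R D C R R.
Verifying each rule — rule 1 holds; rule 2 holds; rule 3 holds.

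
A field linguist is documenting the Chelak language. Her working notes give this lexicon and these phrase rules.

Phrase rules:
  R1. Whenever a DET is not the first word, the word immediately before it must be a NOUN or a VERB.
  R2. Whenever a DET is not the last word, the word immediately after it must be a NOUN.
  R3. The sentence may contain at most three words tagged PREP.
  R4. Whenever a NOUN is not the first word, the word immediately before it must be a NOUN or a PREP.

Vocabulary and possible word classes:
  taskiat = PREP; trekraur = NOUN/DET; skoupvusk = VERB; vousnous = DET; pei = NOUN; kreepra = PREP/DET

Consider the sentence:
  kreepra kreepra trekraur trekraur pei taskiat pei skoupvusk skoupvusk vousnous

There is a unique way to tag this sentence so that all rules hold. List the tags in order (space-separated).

Candidates per position — 1:kreepra {PREP,DET}; 2:kreepra {PREP,DET}; 3:trekraur {NOUN,DET}; 4:trekraur {NOUN,DET}; 5:pei {NOUN}; 6:taskiat {PREP}; 7:pei {NOUN}; 8:skoupvusk {VERB}; 9:skoupvusk {VERB}; 10:vousnous {DET}.
Word 1 cannot be DET — rule 2 would then fail for every completion. It is PREP.
Word 2 cannot be DET — rule 1 would then fail for every completion. It is PREP.
Word 3 cannot be DET — rule 1 would then fail for every completion. It is NOUN.
Word 4 cannot be DET — rule 4 would then fail for every completion. It is NOUN.
The only consistent sequence is: PREP PREP NOUN NOUN NOUN PREP NOUN VERB VERB DET.
Check: rule 1 ok; rule 2 ok; rule 3 ok; rule 4 ok.

PREP PREP NOUN NOUN NOUN PREP NOUN VERB VERB DET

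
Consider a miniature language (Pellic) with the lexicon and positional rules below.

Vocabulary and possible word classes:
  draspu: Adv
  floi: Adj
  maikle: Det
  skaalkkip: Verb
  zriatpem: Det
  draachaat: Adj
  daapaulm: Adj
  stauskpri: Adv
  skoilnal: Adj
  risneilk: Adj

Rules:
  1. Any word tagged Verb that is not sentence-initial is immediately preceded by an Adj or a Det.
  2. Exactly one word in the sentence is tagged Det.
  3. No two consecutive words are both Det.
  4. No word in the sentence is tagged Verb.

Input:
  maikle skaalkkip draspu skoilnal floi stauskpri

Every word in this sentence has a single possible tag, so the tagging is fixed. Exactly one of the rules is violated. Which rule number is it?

Fixed tagging: Det Verb Adv Adj Adj Adv.
Checking each rule: R1 pass, R2 pass, R3 pass, R4 fail.
Only rule 4 fails.

4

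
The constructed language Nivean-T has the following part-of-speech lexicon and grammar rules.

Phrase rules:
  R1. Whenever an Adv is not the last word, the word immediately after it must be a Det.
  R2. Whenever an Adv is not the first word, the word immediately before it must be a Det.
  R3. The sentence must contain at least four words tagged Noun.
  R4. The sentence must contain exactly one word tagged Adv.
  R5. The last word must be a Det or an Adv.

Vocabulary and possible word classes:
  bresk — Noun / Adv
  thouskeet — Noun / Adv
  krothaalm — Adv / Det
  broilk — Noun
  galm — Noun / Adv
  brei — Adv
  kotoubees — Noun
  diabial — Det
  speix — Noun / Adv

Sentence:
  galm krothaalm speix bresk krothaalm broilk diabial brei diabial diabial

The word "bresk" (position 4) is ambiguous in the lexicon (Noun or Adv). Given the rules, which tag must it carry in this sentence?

Noun

Candidates per position — 1:galm {Noun,Adv}; 2:krothaalm {Adv,Det}; 3:speix {Noun,Adv}; 4:bresk {Noun,Adv}; 5:krothaalm {Adv,Det}; 6:broilk {Noun}; 7:diabial {Det}; 8:brei {Adv}; 9:diabial {Det}; 10:diabial {Det}.
Word 1 cannot be Adv — rule 3 would then fail for every completion. It is Noun.
Word 2 cannot be Adv — rule 1 would then fail for every completion. It is Det.
Word 3 cannot be Adv — rule 1 would then fail for every completion. It is Noun.
Word 4 cannot be Adv — rule 2 would then fail for every completion. It is Noun.
Word 5 cannot be Adv — rule 1 would then fail for every completion. It is Det.
The only consistent sequence is: Noun Det Noun Noun Det Noun Det Adv Det Det.
Checking: rule 1 holds; rule 2 holds; rule 3 holds; rule 4 holds; rule 5 holds.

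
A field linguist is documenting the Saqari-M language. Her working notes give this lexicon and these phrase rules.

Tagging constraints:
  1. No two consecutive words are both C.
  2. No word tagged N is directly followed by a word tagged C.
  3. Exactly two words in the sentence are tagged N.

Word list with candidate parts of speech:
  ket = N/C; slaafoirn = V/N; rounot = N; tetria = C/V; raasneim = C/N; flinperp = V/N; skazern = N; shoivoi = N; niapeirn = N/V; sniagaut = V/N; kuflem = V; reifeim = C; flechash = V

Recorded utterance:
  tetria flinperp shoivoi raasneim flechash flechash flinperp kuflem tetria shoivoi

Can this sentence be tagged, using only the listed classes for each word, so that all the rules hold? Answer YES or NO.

Candidates per position — 1:tetria {C,V}; 2:flinperp {V,N}; 3:shoivoi {N}; 4:raasneim {C,N}; 5:flechash {V}; 6:flechash {V}; 7:flinperp {V,N}; 8:kuflem {V}; 9:tetria {C,V}; 10:shoivoi {N}.
Every candidate sequence violates at least one rule; no consistent tagging exists.

NO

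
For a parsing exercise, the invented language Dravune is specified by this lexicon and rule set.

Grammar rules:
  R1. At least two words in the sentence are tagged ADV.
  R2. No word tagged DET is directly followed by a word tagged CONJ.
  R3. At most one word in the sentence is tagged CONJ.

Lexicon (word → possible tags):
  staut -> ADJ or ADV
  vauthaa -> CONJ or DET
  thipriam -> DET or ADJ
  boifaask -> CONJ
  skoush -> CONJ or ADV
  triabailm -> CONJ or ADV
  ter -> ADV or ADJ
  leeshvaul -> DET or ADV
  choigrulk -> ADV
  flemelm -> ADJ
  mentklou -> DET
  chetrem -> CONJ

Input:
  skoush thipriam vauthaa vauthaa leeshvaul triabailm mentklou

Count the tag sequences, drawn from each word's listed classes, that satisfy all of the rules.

Candidates per position — 1:skoush {CONJ,ADV}; 2:thipriam {DET,ADJ}; 3:vauthaa {CONJ,DET}; 4:vauthaa {CONJ,DET}; 5:leeshvaul {DET,ADV}; 6:triabailm {CONJ,ADV}; 7:mentklou {DET}.
There are 64 candidate sequences in total.
Checking each against the rules leaves 10 sequences.
Count = 10.

10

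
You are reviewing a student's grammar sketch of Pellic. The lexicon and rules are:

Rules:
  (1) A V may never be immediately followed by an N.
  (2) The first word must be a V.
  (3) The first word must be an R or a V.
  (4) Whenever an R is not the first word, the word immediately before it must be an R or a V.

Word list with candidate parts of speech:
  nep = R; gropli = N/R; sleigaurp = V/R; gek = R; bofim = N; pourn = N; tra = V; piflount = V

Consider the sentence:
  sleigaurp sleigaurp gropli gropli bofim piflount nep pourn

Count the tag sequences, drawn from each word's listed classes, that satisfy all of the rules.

5

Candidates per position — 1:sleigaurp {V,R}; 2:sleigaurp {V,R}; 3:gropli {N,R}; 4:gropli {N,R}; 5:bofim {N}; 6:piflount {V}; 7:nep {R}; 8:pourn {N}.
There are 16 candidate sequences in total.
The sequences that satisfy every rule: V V R N N V R N; V V R R N V R N; V R N N N V R N; V R R N N V R N; V R R R N V R N.
Count = 5.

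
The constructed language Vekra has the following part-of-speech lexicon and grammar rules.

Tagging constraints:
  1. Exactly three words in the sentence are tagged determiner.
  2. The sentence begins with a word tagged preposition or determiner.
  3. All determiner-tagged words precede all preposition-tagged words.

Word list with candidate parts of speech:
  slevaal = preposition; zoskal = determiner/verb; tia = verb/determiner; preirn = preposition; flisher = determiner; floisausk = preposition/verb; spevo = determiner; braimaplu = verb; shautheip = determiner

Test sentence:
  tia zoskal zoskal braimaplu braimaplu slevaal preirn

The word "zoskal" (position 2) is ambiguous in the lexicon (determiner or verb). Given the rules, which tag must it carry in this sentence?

determiner

Candidates per position — 1:tia {verb,determiner}; 2:zoskal {determiner,verb}; 3:zoskal {determiner,verb}; 4:braimaplu {verb}; 5:braimaplu {verb}; 6:slevaal {preposition}; 7:preirn {preposition}.
At position 1, choosing verb makes rule 1 impossible to satisfy; hence determiner.
At position 2, choosing verb makes rule 1 impossible to satisfy; hence determiner.
At position 3, choosing verb makes rule 1 impossible to satisfy; hence determiner.
So the tagging must be: determiner determiner determiner verb verb preposition preposition.
Check: rule 1 holds; rule 2 holds; rule 3 holds.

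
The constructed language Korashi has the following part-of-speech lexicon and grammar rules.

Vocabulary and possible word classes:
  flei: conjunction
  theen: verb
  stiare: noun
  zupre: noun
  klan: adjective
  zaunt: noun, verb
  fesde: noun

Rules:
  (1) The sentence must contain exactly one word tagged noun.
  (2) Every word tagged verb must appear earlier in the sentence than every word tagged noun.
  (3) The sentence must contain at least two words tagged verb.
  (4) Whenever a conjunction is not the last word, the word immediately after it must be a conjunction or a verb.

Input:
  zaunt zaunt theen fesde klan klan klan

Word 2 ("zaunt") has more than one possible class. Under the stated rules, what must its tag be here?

Candidates per position — 1:zaunt {noun,verb}; 2:zaunt {noun,verb}; 3:theen {verb}; 4:fesde {noun}; 5:klan {adjective}; 6:klan {adjective}; 7:klan {adjective}.
If word 1 were noun, no tagging could satisfy rule 1; so word 1 is verb.
If word 2 were noun, no tagging could satisfy rule 1; so word 2 is verb.
That leaves exactly one tagging: verb verb verb noun adjective adjective adjective.
Verifying each rule — rule 1 holds; rule 2 holds; rule 3 holds; rule 4 holds.

verb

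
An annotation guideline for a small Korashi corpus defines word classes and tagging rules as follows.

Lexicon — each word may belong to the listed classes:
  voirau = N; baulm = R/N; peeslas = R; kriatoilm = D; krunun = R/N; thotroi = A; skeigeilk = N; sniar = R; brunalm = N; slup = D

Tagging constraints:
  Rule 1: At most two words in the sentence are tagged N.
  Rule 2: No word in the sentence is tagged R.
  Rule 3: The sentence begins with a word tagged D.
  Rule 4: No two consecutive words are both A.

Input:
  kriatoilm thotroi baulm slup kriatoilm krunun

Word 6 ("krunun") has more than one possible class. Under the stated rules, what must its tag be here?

N

Candidates per position — 1:kriatoilm {D}; 2:thotroi {A}; 3:baulm {R,N}; 4:slup {D}; 5:kriatoilm {D}; 6:krunun {R,N}.
If word 3 were R, no tagging could satisfy rule 2; so word 3 is N.
If word 6 were R, no tagging could satisfy rule 2; so word 6 is N.
The unique satisfying tagging is: D A N D D N.
Checking: rule 1 ok; rule 2 ok; rule 3 ok; rule 4 ok.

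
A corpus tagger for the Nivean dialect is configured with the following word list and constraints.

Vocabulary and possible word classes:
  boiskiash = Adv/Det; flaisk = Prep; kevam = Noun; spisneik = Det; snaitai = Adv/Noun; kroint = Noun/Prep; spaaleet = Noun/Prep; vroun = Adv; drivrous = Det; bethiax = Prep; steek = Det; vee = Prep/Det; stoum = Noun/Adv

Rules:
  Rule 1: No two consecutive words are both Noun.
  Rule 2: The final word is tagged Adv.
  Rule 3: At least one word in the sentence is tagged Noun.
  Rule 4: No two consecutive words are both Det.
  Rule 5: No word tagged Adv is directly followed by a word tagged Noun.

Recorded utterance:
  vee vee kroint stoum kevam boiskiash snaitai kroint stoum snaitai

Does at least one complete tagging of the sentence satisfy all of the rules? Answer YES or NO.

NO

Candidates per position — 1:vee {Prep,Det}; 2:vee {Prep,Det}; 3:kroint {Noun,Prep}; 4:stoum {Noun,Adv}; 5:kevam {Noun}; 6:boiskiash {Adv,Det}; 7:snaitai {Adv,Noun}; 8:kroint {Noun,Prep}; 9:stoum {Noun,Adv}; 10:snaitai {Adv,Noun}.
Every candidate sequence violates at least one rule; no consistent tagging exists.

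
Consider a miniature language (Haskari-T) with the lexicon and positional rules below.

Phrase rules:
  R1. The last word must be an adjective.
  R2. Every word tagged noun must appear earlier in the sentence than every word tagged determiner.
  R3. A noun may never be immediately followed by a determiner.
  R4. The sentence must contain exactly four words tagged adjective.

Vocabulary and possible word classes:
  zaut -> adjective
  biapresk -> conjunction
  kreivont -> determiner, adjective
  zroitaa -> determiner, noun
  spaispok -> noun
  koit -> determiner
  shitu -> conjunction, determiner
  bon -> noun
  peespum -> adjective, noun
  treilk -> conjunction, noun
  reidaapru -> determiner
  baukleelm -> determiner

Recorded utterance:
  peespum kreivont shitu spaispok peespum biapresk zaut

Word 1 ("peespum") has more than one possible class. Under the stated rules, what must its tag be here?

adjective

Candidates per position — 1:peespum {adjective,noun}; 2:kreivont {determiner,adjective}; 3:shitu {conjunction,determiner}; 4:spaispok {noun}; 5:peespum {adjective,noun}; 6:biapresk {conjunction}; 7:zaut {adjective}.
At position 1, choosing noun makes rule 4 impossible to satisfy; hence adjective.
At position 2, choosing determiner makes rule 2 impossible to satisfy; hence adjective.
At position 3, choosing determiner makes rule 2 impossible to satisfy; hence conjunction.
At position 5, choosing noun makes rule 4 impossible to satisfy; hence adjective.
The unique satisfying tagging is: adjective adjective conjunction noun adjective conjunction adjective.
Verifying each rule — rule 1 ✓; rule 2 ✓; rule 3 ✓; rule 4 ✓.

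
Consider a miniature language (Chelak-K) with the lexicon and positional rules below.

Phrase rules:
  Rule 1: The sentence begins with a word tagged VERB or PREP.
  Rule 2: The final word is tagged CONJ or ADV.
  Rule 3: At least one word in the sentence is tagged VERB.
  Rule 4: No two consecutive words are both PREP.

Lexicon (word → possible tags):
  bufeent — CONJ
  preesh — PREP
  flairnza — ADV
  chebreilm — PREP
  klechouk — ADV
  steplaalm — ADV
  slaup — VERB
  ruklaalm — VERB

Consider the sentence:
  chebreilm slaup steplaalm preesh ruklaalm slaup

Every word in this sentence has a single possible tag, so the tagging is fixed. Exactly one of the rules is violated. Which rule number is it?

Fixed tagging: PREP VERB ADV PREP VERB VERB.
Checking each rule: R1 pass, R2 fail, R3 pass, R4 pass.
Only rule 2 fails.

2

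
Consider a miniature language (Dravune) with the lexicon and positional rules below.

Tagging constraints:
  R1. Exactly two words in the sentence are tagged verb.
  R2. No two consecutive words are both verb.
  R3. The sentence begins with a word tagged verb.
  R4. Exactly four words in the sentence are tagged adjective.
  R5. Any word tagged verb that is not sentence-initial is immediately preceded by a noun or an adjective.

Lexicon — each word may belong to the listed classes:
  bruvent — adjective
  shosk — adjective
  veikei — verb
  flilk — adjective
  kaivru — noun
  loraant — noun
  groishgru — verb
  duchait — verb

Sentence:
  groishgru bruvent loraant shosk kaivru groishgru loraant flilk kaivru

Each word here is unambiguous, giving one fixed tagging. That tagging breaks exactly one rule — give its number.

4

Fixed tagging: verb adjective noun adjective noun verb noun adjective noun.
Checking each rule: R1 holds, R2 holds, R3 holds, R4 violated, R5 holds.
Only rule 4 fails.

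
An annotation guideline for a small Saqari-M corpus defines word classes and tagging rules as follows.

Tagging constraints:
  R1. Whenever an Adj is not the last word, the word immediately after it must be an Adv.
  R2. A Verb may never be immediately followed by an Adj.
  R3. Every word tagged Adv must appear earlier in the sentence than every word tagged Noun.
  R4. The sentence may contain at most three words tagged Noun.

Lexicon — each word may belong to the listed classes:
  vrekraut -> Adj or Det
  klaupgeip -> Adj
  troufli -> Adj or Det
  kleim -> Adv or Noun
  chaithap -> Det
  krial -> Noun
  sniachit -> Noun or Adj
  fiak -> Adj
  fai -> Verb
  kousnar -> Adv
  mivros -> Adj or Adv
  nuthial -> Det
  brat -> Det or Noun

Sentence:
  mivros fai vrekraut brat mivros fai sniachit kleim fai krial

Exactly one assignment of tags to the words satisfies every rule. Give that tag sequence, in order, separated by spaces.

Candidates per position — 1:mivros {Adj,Adv}; 2:fai {Verb}; 3:vrekraut {Adj,Det}; 4:brat {Det,Noun}; 5:mivros {Adj,Adv}; 6:fai {Verb}; 7:sniachit {Noun,Adj}; 8:kleim {Adv,Noun}; 9:fai {Verb}; 10:krial {Noun}.
At position 1, choosing Adj makes rule 1 impossible to satisfy; hence Adv.
At position 3, choosing Adj makes rule 1 impossible to satisfy; hence Det.
At position 5, choosing Adj makes rule 1 impossible to satisfy; hence Adv.
At position 7, choosing Adj makes rule 2 impossible to satisfy; hence Noun.
At position 8, choosing Adv makes rule 3 impossible to satisfy; hence Noun.
At position 4, choosing Noun makes rule 3 impossible to satisfy; hence Det.
The only consistent sequence is: Adv Verb Det Det Adv Verb Noun Noun Verb Noun.
Check: rule 1 ✓; rule 2 ✓; rule 3 ✓; rule 4 ✓.

Adv Verb Det Det Adv Verb Noun Noun Verb Noun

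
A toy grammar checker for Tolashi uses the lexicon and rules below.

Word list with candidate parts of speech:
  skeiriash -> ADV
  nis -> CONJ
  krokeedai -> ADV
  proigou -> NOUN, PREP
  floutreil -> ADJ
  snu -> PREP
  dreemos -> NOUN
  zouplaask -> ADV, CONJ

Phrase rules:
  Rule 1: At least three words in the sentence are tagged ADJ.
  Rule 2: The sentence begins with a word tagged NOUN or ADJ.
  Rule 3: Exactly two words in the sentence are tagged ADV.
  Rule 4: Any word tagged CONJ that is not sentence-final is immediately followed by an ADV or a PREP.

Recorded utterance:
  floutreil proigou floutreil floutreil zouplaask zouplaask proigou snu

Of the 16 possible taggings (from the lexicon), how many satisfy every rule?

4

Candidates per position — 1:floutreil {ADJ}; 2:proigou {NOUN,PREP}; 3:floutreil {ADJ}; 4:floutreil {ADJ}; 5:zouplaask {ADV,CONJ}; 6:zouplaask {ADV,CONJ}; 7:proigou {NOUN,PREP}; 8:snu {PREP}.
There are 16 candidate sequences in total.
The sequences that satisfy every rule: ADJ NOUN ADJ ADJ ADV ADV NOUN PREP; ADJ NOUN ADJ ADJ ADV ADV PREP PREP; ADJ PREP ADJ ADJ ADV ADV NOUN PREP; ADJ PREP ADJ ADJ ADV ADV PREP PREP.
Count = 4.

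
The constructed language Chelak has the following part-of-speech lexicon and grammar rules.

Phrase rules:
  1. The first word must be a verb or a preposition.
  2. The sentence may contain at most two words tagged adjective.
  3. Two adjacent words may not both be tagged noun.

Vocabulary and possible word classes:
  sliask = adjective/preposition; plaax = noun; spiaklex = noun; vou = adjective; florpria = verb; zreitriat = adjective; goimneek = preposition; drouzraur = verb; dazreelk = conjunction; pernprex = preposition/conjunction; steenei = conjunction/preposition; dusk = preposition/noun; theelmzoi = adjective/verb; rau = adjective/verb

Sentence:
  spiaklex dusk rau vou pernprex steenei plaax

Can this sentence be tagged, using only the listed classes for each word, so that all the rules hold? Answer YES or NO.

Candidates per position — 1:spiaklex {noun}; 2:dusk {preposition,noun}; 3:rau {adjective,verb}; 4:vou {adjective}; 5:pernprex {preposition,conjunction}; 6:steenei {conjunction,preposition}; 7:plaax {noun}.
Rule 1 cannot be satisfied by any choice of tags from the lexicon.
So there is no consistent tagging.

NO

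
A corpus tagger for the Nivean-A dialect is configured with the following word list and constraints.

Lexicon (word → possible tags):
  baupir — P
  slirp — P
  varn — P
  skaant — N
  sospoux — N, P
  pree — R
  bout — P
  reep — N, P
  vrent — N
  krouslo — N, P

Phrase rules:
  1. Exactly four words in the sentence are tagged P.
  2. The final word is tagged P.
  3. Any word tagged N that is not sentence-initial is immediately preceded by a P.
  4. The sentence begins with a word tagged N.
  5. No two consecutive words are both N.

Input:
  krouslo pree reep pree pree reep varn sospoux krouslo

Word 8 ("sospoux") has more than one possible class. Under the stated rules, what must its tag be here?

Candidates per position — 1:krouslo {N,P}; 2:pree {R}; 3:reep {N,P}; 4:pree {R}; 5:pree {R}; 6:reep {N,P}; 7:varn {P}; 8:sospoux {N,P}; 9:krouslo {N,P}.
Position 1: tagging it P would leave rule 4 unsatisfiable, so it must be N.
Position 3: tagging it N would leave rule 3 unsatisfiable, so it must be P.
Position 6: tagging it N would leave rule 3 unsatisfiable, so it must be P.
Position 9: tagging it N would leave rule 2 unsatisfiable, so it must be P.
Position 8: tagging it P would leave rule 1 unsatisfiable, so it must be N.
The unique satisfying tagging is: N R P R R P P N P.
Rule-by-rule: rule 1 holds; rule 2 holds; rule 3 holds; rule 4 holds; rule 5 holds.

N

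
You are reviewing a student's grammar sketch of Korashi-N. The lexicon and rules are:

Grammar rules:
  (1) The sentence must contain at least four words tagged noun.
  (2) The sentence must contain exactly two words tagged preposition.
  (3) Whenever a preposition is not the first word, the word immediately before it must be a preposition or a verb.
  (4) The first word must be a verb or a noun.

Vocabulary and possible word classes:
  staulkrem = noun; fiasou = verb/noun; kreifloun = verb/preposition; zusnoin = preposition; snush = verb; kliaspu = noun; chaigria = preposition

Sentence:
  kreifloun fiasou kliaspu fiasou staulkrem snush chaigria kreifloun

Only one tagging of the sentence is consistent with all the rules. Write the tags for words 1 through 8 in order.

verb noun noun noun noun verb preposition preposition

Candidates per position — 1:kreifloun {verb,preposition}; 2:fiasou {verb,noun}; 3:kliaspu {noun}; 4:fiasou {verb,noun}; 5:staulkrem {noun}; 6:snush {verb}; 7:chaigria {preposition}; 8:kreifloun {verb,preposition}.
At position 1, choosing preposition makes rule 4 impossible to satisfy; hence verb.
At position 2, choosing verb makes rule 1 impossible to satisfy; hence noun.
At position 4, choosing verb makes rule 1 impossible to satisfy; hence noun.
At position 8, choosing verb makes rule 2 impossible to satisfy; hence preposition.
The unique satisfying tagging is: verb noun noun noun noun verb preposition preposition.
Verifying each rule — rule 1 holds; rule 2 holds; rule 3 holds; rule 4 holds.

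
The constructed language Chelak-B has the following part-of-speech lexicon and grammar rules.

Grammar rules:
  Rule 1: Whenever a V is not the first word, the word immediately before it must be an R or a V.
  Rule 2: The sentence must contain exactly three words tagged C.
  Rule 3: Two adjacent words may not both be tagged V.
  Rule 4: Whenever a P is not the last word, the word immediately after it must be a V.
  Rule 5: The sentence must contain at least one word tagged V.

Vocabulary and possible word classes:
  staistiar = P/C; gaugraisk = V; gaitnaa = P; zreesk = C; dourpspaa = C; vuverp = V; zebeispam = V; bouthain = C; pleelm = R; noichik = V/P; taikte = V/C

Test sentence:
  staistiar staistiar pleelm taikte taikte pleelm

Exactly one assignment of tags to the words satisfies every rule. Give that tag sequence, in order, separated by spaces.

C C R V C R

Candidates per position — 1:staistiar {P,C}; 2:staistiar {P,C}; 3:pleelm {R}; 4:taikte {V,C}; 5:taikte {V,C}; 6:pleelm {R}.
Word 1 cannot be P — rule 4 would then fail for every completion. It is C.
Word 2 cannot be P — rule 4 would then fail for every completion. It is C.
The remaining ambiguous positions (4, 5) are resolved jointly — only one combination satisfies every rule.
The unique satisfying tagging is: C C R V C R.
Check: rule 1 ok; rule 2 ok; rule 3 ok; rule 4 ok; rule 5 ok.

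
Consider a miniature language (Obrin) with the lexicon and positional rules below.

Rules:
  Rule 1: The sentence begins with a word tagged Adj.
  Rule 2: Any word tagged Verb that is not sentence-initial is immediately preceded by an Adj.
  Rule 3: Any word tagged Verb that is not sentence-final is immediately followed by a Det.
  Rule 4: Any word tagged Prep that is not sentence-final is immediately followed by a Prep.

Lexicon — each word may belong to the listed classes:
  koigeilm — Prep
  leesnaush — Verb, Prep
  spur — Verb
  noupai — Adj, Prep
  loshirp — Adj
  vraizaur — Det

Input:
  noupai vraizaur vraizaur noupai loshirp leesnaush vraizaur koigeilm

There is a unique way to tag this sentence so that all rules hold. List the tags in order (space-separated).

Adj Det Det Adj Adj Verb Det Prep

Candidates per position — 1:noupai {Adj,Prep}; 2:vraizaur {Det}; 3:vraizaur {Det}; 4:noupai {Adj,Prep}; 5:loshirp {Adj}; 6:leesnaush {Verb,Prep}; 7:vraizaur {Det}; 8:koigeilm {Prep}.
Word 1 cannot be Prep — rule 1 would then fail for every completion. It is Adj.
Word 4 cannot be Prep — rule 4 would then fail for every completion. It is Adj.
Word 6 cannot be Prep — rule 4 would then fail for every completion. It is Verb.
That leaves exactly one tagging: Adj Det Det Adj Adj Verb Det Prep.
Check: rule 1 holds; rule 2 holds; rule 3 holds; rule 4 holds.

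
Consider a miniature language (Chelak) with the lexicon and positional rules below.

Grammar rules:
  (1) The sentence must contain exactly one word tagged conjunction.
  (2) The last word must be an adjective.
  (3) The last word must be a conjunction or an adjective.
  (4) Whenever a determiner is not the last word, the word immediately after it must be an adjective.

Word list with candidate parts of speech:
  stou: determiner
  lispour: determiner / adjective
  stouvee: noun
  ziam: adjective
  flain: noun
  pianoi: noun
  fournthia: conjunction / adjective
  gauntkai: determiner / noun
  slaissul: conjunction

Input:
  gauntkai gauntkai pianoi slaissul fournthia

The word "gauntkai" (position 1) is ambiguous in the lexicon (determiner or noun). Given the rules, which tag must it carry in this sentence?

noun

Candidates per position — 1:gauntkai {determiner,noun}; 2:gauntkai {determiner,noun}; 3:pianoi {noun}; 4:slaissul {conjunction}; 5:fournthia {conjunction,adjective}.
Word 1 cannot be determiner — rule 4 would then fail for every completion. It is noun.
Word 2 cannot be determiner — rule 4 would then fail for every completion. It is noun.
Word 5 cannot be conjunction — rule 1 would then fail for every completion. It is adjective.
The only consistent sequence is: noun noun noun conjunction adjective.
Check: rule 1 ok; rule 2 ok; rule 3 ok; rule 4 ok.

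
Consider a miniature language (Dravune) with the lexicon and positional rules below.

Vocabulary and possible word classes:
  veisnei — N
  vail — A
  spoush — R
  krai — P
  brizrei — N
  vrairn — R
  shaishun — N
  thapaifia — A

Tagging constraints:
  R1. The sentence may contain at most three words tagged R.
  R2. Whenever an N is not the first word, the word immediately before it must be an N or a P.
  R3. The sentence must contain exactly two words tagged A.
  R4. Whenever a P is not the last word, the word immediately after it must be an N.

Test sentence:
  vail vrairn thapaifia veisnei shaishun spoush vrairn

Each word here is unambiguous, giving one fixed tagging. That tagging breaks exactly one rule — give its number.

2

Fixed tagging: A R A N N R R.
Checking each rule: R1 ok, R2 fails, R3 ok, R4 ok.
Only rule 2 fails.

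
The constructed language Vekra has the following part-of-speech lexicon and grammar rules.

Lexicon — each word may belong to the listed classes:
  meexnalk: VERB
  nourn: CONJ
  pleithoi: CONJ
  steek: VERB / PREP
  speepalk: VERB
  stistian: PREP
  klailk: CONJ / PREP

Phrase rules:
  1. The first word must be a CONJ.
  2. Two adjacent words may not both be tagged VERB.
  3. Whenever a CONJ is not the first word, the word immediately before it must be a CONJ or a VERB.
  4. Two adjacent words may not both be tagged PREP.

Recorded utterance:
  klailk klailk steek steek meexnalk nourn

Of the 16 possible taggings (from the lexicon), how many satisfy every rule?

2

Candidates per position — 1:klailk {CONJ,PREP}; 2:klailk {CONJ,PREP}; 3:steek {VERB,PREP}; 4:steek {VERB,PREP}; 5:meexnalk {VERB}; 6:nourn {CONJ}.
There are 16 candidate sequences in total.
The sequences that satisfy every rule: CONJ CONJ VERB PREP VERB CONJ; CONJ PREP VERB PREP VERB CONJ.
Count = 2.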